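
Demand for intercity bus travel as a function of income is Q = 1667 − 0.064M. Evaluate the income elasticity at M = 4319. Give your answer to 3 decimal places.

-0.199

At M = 4319: Q = 1390.584.
dQ/dM = −0.064.
η = (dQ/dM)·(M/Q) = -0.064 × (4319/1390.584) = -0.199.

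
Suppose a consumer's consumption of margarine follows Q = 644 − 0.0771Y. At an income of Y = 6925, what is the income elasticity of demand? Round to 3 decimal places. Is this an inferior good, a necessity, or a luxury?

-4.850 (inferior good)

At Y = 6925: Q = 110.082.
dQ/dY = −0.0771.
η = (dQ/dY)·(Y/Q) = -0.0771 × (6925/110.082) = -4.850.
Since η < 0, the good is an inferior good.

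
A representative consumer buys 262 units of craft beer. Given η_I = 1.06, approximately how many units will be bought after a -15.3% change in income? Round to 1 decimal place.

%ΔQ ≈ η × %ΔI = 1.06 × (-15.3%) = -16.218%.
New Q ≈ 262 × (1 − 0.16218) = 219.5.

219.5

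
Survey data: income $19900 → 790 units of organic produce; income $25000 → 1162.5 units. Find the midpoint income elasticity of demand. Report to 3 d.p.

1.680

ΔQ = 1162.5 − 790 = 372.5; midpoint Q̄ = (790 + 1162.5)/2 = 976.25.
ΔI = 25000 − 19900 = 5100; midpoint Ī = (19900 + 25000)/2 = 22450.
η = (ΔQ/Q̄) ÷ (ΔI/Ī) = (372.5/976.25) ÷ (5100/22450) = 1.680.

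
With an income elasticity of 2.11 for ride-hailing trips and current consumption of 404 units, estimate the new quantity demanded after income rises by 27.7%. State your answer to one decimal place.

%ΔQ ≈ η × %ΔI = 2.11 × 27.7% = 58.447%.
New Q ≈ 404 × (1 + 0.58447) = 640.1.

640.1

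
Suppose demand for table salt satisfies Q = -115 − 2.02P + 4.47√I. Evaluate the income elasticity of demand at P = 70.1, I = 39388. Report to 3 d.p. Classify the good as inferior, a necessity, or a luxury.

At P = 70.1, I = 39388: Q = 630.533.
Holding P constant, ∂Q/∂I = 4.47/(2√I) = 0.0112615.
η_I = (∂Q/∂I)·(I/Q) = 0.0112615 × (39388/630.533) = 0.703.
Since 0 < η < 1, this is a necessity.

0.703 (necessity)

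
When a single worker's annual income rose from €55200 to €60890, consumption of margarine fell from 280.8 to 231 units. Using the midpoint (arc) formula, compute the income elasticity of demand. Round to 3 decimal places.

ΔQ = 231 − 280.8 = -49.8; midpoint Q̄ = (280.8 + 231)/2 = 255.9.
ΔI = 60890 − 55200 = 5690; midpoint Ī = (55200 + 60890)/2 = 58045.
η = (ΔQ/Q̄) ÷ (ΔI/Ī) = (-49.8/255.9) ÷ (5690/58045) = -1.985.

-1.985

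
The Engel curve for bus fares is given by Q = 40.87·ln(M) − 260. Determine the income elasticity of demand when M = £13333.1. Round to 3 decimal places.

At M = 13333.1: Q = 128.183.
dQ/dM = 40.87/M = 0.0030653 at this income.
η = (dQ/dM)·(M/Q) = 0.0030653 × (13333.1/128.183) = 0.319.

0.319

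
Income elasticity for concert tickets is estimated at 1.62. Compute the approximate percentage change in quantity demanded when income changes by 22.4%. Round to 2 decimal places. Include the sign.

%ΔQ ≈ η × %ΔI = 1.62 × 22.4% = 36.29%.

36.29%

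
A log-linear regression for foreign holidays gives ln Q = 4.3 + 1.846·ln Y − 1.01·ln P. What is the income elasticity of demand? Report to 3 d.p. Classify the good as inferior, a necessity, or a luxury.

In a log-linear demand, the coefficient on ln Y is the income elasticity.
So η = 1.846.
η > 1 ⇒ luxury.

1.846 (luxury)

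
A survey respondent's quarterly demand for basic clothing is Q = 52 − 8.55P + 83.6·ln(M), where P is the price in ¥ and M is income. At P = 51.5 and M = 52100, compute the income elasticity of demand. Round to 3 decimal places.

At P = 51.5, M = 52100: Q = 519.648.
Holding P constant, ∂Q/∂M = 83.6/M = 0.00160461.
η_M = (∂Q/∂M)·(M/Q) = 0.00160461 × (52100/519.648) = 0.161.

0.161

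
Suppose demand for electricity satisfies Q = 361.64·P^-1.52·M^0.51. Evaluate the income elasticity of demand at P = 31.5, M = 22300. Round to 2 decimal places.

For a multiplicative demand Q = A·P^α·M^β, the income elasticity is β everywhere.
Here β = 0.51, so η = 0.51.

0.51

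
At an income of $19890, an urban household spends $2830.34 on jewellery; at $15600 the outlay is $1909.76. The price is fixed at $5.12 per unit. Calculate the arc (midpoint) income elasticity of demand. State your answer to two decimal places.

With a constant price, Q₁ = 2830.34/5.12 = 552.801 and Q₂ = 1909.76/5.12 = 373.000 (equivalently, work directly with expenditure since P cancels).
Midpoint %ΔQ = (1909.76 − 2830.34)/2370.05 = -0.38842; midpoint %ΔI = (15600 − 19890)/17745 = -0.24176.
η = -0.38842 / -0.24176 = 1.61.

1.61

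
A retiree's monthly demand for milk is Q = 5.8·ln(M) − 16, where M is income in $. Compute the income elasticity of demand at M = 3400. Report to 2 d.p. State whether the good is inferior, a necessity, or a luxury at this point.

0.19 (necessity)

At M = 3400: Q = 31.163.
dQ/dM = 5.8/M = 0.00170588 at this income.
η = (dQ/dM)·(M/Q) = 0.00170588 × (3400/31.163) = 0.19.
Since 0 < η < 1, the good is a necessity.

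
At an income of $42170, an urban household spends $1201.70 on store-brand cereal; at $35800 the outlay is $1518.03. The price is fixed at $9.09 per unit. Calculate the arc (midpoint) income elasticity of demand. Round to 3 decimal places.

With a constant price, Q₁ = 1201.70/9.09 = 132.200 and Q₂ = 1518.03/9.09 = 167.000 (equivalently, work directly with expenditure since P cancels).
Midpoint %ΔQ = (1518.03 − 1201.70)/1359.87 = 0.23262; midpoint %ΔI = (35800 − 42170)/38985 = -0.16340.
η = 0.23262 / -0.16340 = -1.424.

-1.424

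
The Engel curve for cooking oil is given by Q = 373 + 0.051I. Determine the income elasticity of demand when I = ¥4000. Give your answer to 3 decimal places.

At I = 4000: Q = 577.000.
dQ/dI = 0.051.
η = (dQ/dI)·(I/Q) = 0.051 × (4000/577.000) = 0.354.

0.354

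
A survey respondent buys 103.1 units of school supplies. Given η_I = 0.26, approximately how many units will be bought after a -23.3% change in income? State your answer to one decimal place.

%ΔQ ≈ η × %ΔI = 0.26 × (-23.3%) = -6.058%.
New Q ≈ 103.1 × (1 − 0.06058) = 96.9.

96.9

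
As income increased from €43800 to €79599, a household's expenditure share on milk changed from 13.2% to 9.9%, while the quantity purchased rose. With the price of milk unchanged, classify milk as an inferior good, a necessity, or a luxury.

necessity

Quantity rises but the budget share falls as income rises, so 0 < η < 1.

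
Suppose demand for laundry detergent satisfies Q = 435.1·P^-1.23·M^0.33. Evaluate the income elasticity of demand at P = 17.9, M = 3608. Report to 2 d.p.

0.33

For a multiplicative demand Q = A·P^α·M^β, the income elasticity is β everywhere.
Here β = 0.33, so η = 0.33.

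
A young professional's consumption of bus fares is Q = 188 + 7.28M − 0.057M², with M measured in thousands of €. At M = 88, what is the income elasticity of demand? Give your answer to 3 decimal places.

-0.625

At M = 88: Q = 387.2320.
dQ/dM = 7.28 − 0.114M = -2.75200.
η = (dQ/dM)·(M/Q) = -2.75200 × (88/387.2320) = -0.625.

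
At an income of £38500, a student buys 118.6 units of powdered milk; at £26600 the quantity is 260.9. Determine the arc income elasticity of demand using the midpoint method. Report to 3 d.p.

ΔQ = 260.9 − 118.6 = 142.3; midpoint Q̄ = (118.6 + 260.9)/2 = 189.75.
ΔI = 26600 − 38500 = -11900; midpoint Ī = (38500 + 26600)/2 = 32550.
η = (ΔQ/Q̄) ÷ (ΔI/Ī) = (142.3/189.75) ÷ (-11900/32550) = -2.051.

-2.051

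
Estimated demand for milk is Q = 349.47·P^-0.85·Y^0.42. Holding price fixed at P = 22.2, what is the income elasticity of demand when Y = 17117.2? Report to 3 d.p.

0.420

For a multiplicative demand Q = A·P^α·Y^β, the income elasticity is β everywhere.
Here β = 0.42, so η = 0.420.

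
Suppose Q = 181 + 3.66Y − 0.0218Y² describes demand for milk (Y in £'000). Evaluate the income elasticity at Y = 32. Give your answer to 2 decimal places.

At Y = 32: Q = 275.7968.
dQ/dY = 3.66 − 0.0436Y = 2.26480.
η = (dQ/dY)·(Y/Q) = 2.26480 × (32/275.7968) = 0.26.

0.26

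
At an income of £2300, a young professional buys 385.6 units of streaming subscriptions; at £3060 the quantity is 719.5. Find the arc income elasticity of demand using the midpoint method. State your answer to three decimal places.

2.131

ΔQ = 719.5 − 385.6 = 333.9; midpoint Q̄ = (385.6 + 719.5)/2 = 552.55.
ΔI = 3060 − 2300 = 760; midpoint Ī = (2300 + 3060)/2 = 2680.
η = (ΔQ/Q̄) ÷ (ΔI/Ī) = (333.9/552.55) ÷ (760/2680) = 2.131.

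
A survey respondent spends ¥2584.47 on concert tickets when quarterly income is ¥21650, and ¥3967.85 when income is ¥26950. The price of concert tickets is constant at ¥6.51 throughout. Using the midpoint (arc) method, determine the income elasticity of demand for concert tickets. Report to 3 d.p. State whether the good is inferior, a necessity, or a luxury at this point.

1.936 (luxury)

With a constant price, Q₁ = 2584.47/6.51 = 397.000 and Q₂ = 3967.85/6.51 = 609.501 (equivalently, work directly with expenditure since P cancels).
Midpoint %ΔQ = (3967.85 − 2584.47)/3276.16 = 0.42226; midpoint %ΔI = (26950 − 21650)/24300 = 0.21811.
η = 0.42226 / 0.21811 = 1.936.
η > 1 ⇒ luxury.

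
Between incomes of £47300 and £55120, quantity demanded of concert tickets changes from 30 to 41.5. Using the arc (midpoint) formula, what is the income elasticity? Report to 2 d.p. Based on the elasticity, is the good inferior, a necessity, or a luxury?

ΔQ = 41.5 − 30 = 11.5; midpoint Q̄ = (30 + 41.5)/2 = 35.75.
ΔI = 55120 − 47300 = 7820; midpoint Ī = (47300 + 55120)/2 = 51210.
η = (ΔQ/Q̄) ÷ (ΔI/Ī) = (11.5/35.75) ÷ (7820/51210) = 2.11.
η > 1 ⇒ luxury.

2.11 (luxury)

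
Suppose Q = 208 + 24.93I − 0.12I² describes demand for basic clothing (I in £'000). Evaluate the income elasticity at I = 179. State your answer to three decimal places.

-3.909

At I = 179: Q = 825.5500.
dQ/dI = 24.93 − 0.24I = -18.03000.
η = (dQ/dI)·(I/Q) = -18.03000 × (179/825.5500) = -3.909.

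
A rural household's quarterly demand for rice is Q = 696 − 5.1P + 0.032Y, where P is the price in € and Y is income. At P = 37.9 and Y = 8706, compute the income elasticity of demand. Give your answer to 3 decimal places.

0.357

At P = 37.9, Y = 8706: Q = 781.302.
Holding P constant, ∂Q/∂Y = 0.032.
η_Y = (∂Q/∂Y)·(Y/Q) = 0.032 × (8706/781.302) = 0.357.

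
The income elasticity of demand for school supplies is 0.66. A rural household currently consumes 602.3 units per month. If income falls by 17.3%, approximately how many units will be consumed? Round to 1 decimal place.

%ΔQ ≈ η × %ΔI = 0.66 × (-17.3%) = -11.418%.
New Q ≈ 602.3 × (1 − 0.11418) = 533.5.

533.5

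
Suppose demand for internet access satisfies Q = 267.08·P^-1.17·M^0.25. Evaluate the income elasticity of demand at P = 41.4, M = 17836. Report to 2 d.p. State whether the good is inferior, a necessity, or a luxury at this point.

For a multiplicative demand Q = A·P^α·M^β, the income elasticity is β everywhere.
Here β = 0.25, so η = 0.25.
Since 0 < η < 1, this is a necessity.

0.25 (necessity)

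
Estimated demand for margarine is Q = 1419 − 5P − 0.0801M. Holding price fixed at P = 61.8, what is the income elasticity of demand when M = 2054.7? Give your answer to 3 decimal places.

-0.174

At P = 61.8, M = 2054.7: Q = 945.419.
Holding P constant, ∂Q/∂M = −0.0801.
η_M = (∂Q/∂M)·(M/Q) = -0.0801 × (2054.7/945.419) = -0.174.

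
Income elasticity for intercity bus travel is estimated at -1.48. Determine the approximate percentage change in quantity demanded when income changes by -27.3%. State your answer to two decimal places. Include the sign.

40.40%

%ΔQ ≈ η × %ΔI = -1.48 × (-27.3%) = 40.40%.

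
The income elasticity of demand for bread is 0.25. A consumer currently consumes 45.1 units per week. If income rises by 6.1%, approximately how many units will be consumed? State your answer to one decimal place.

%ΔQ ≈ η × %ΔI = 0.25 × 6.1% = 1.525%.
New Q ≈ 45.1 × (1 + 0.01525) = 45.8.

45.8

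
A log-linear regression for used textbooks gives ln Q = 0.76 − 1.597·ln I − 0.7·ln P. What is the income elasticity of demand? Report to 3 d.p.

In a log-linear demand, the coefficient on ln I is the income elasticity.
So η = -1.597.

-1.597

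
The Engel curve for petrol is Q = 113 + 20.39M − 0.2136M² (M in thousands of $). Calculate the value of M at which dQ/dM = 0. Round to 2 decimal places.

47.73

dQ/dM = 20.39 − 0.4272M.
The good is inferior where dQ/dM < 0. Setting dQ/dM = 0 gives M = 20.39 / 0.4272 = 47.73.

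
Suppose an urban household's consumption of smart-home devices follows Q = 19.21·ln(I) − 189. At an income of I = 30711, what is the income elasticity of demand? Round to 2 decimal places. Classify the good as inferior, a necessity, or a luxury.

At I = 30711: Q = 9.485.
dQ/dI = 19.21/I = 0.000625509 at this income.
η = (dQ/dI)·(I/Q) = 0.000625509 × (30711/9.485) = 2.03.
Since η > 1, the good is a luxury.

2.03 (luxury)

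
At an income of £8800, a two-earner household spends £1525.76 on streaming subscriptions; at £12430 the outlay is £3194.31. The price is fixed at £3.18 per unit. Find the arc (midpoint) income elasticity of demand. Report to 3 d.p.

2.067

With a constant price, Q₁ = 1525.76/3.18 = 479.799 and Q₂ = 3194.31/3.18 = 1004.500 (equivalently, work directly with expenditure since P cancels).
Midpoint %ΔQ = (3194.31 − 1525.76)/2360.04 = 0.70700; midpoint %ΔI = (12430 − 8800)/10615 = 0.34197.
η = 0.70700 / 0.34197 = 2.067.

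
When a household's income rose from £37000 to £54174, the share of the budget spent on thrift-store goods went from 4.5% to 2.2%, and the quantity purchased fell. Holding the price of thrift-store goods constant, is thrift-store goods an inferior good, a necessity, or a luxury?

Quantity demanded falls as income rises, so η < 0.

inferior good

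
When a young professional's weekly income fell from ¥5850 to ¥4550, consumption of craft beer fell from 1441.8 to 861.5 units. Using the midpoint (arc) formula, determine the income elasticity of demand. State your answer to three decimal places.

2.016

ΔQ = 861.5 − 1441.8 = -580.3; midpoint Q̄ = (1441.8 + 861.5)/2 = 1151.65.
ΔI = 4550 − 5850 = -1300; midpoint Ī = (5850 + 4550)/2 = 5200.
η = (ΔQ/Q̄) ÷ (ΔI/Ī) = (-580.3/1151.65) ÷ (-1300/5200) = 2.016.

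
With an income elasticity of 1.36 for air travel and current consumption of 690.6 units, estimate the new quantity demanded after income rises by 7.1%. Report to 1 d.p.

%ΔQ ≈ η × %ΔI = 1.36 × 7.1% = 9.656%.
New Q ≈ 690.6 × (1 + 0.09656) = 757.3.

757.3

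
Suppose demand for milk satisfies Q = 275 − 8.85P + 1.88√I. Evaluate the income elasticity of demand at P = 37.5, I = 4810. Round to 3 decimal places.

0.887

At P = 37.5, I = 4810: Q = 73.511.
Holding P constant, ∂Q/∂I = 1.88/(2√I) = 0.0135536.
η_I = (∂Q/∂I)·(I/Q) = 0.0135536 × (4810/73.511) = 0.887.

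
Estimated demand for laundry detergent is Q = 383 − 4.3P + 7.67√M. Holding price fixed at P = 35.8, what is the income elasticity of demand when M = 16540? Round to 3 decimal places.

At P = 35.8, M = 16540: Q = 1215.483.
Holding P constant, ∂Q/∂M = 7.67/(2√M) = 0.0298193.
η_M = (∂Q/∂M)·(M/Q) = 0.0298193 × (16540/1215.483) = 0.406.

0.406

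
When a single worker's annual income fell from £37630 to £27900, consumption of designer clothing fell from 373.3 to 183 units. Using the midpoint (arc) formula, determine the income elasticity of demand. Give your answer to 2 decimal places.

ΔQ = 183 − 373.3 = -190.3; midpoint Q̄ = (373.3 + 183)/2 = 278.15.
ΔI = 27900 − 37630 = -9730; midpoint Ī = (37630 + 27900)/2 = 32765.
η = (ΔQ/Q̄) ÷ (ΔI/Ī) = (-190.3/278.15) ÷ (-9730/32765) = 2.30.

2.30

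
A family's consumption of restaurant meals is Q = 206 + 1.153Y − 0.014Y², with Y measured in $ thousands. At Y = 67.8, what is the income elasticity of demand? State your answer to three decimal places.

At Y = 67.8: Q = 219.8176.
dQ/dY = 1.153 − 0.028Y = -0.74540.
η = (dQ/dY)·(Y/Q) = -0.74540 × (67.8/219.8176) = -0.230.

-0.230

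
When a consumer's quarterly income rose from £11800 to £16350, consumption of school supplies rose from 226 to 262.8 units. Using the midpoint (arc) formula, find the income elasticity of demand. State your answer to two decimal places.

ΔQ = 262.8 − 226 = 36.8; midpoint Q̄ = (226 + 262.8)/2 = 244.4.
ΔI = 16350 − 11800 = 4550; midpoint Ī = (11800 + 16350)/2 = 14075.
η = (ΔQ/Q̄) ÷ (ΔI/Ī) = (36.8/244.4) ÷ (4550/14075) = 0.47.

0.47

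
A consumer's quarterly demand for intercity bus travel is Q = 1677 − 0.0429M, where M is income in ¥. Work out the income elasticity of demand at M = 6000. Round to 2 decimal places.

At M = 6000: Q = 1419.600.
dQ/dM = −0.0429.
η = (dQ/dM)·(M/Q) = -0.0429 × (6000/1419.600) = -0.18.

-0.18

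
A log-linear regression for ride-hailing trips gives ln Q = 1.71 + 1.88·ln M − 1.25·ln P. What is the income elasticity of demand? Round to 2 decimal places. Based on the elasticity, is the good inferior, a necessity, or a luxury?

In a log-linear demand, the coefficient on ln M is the income elasticity.
So η = 1.88.
η > 1 ⇒ luxury.

1.88 (luxury)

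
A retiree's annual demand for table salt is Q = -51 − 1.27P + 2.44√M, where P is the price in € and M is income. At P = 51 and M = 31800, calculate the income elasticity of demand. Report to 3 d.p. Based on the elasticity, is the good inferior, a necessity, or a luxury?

0.681 (necessity)

At P = 51, M = 31800: Q = 319.344.
Holding P constant, ∂Q/∂M = 2.44/(2√M) = 0.00684142.
η_M = (∂Q/∂M)·(M/Q) = 0.00684142 × (31800/319.344) = 0.681.
Since 0 < η < 1, this is a necessity.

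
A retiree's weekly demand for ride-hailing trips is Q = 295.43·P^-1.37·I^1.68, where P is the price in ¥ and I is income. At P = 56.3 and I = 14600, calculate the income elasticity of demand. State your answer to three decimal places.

1.680

For a multiplicative demand Q = A·P^α·I^β, the income elasticity is β everywhere.
Here β = 1.68, so η = 1.680.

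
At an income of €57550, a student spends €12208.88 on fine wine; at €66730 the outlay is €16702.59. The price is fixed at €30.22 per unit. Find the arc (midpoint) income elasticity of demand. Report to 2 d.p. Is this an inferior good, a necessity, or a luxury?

2.10 (luxury)

With a constant price, Q₁ = 12208.88/30.22 = 404.000 and Q₂ = 16702.59/30.22 = 552.700 (equivalently, work directly with expenditure since P cancels).
Midpoint %ΔQ = (16702.59 − 12208.88)/14455.74 = 0.31086; midpoint %ΔI = (66730 − 57550)/62140 = 0.14773.
η = 0.31086 / 0.14773 = 2.10.
η > 1 ⇒ luxury.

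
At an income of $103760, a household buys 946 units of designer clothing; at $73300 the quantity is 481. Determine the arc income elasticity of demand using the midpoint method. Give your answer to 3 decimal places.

1.894

ΔQ = 481 − 946 = -465; midpoint Q̄ = (946 + 481)/2 = 713.5.
ΔI = 73300 − 103760 = -30460; midpoint Ī = (103760 + 73300)/2 = 88530.
η = (ΔQ/Q̄) ÷ (ΔI/Ī) = (-465/713.5) ÷ (-30460/88530) = 1.894.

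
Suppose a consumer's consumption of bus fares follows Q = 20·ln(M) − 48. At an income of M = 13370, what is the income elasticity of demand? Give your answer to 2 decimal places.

0.14

At M = 13370: Q = 142.015.
dQ/dM = 20/M = 0.00149589 at this income.
η = (dQ/dM)·(M/Q) = 0.00149589 × (13370/142.015) = 0.14.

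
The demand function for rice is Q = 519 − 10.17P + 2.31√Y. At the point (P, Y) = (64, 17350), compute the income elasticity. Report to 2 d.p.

At P = 64, Y = 17350: Q = 172.392.
Holding P constant, ∂Q/∂Y = 2.31/(2√Y) = 0.00876864.
η_Y = (∂Q/∂Y)·(Y/Q) = 0.00876864 × (17350/172.392) = 0.88.

0.88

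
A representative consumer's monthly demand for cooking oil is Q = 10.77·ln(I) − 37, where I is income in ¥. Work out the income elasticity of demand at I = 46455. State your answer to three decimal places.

0.137

At I = 46455: Q = 78.737.
dQ/dI = 10.77/I = 0.000231837 at this income.
η = (dQ/dI)·(I/Q) = 0.000231837 × (46455/78.737) = 0.137.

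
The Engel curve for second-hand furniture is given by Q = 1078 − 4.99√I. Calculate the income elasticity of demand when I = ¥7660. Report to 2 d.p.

-0.34

At I = 7660: Q = 641.268.
dQ/dI = -4.99/(2√I) = -0.0285073 at this income.
η = (dQ/dI)·(I/Q) = -0.0285073 × (7660/641.268) = -0.34.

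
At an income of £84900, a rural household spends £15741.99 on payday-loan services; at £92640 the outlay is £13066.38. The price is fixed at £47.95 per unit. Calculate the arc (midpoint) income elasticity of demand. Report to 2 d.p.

-2.13

With a constant price, Q₁ = 15741.99/47.95 = 328.300 and Q₂ = 13066.38/47.95 = 272.500 (equivalently, work directly with expenditure since P cancels).
Midpoint %ΔQ = (13066.38 − 15741.99)/14404.19 = -0.18575; midpoint %ΔI = (92640 − 84900)/88770 = 0.08719.
η = -0.18575 / 0.08719 = -2.13.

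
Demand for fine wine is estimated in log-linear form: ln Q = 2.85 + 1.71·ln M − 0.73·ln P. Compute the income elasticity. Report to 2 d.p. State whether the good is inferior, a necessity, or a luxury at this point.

1.71 (luxury)

In a log-linear demand, the coefficient on ln M is the income elasticity.
So η = 1.71.
η > 1 ⇒ luxury.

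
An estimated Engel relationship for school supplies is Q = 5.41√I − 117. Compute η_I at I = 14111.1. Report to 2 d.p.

0.61

At I = 14111.1: Q = 525.655.
dQ/dI = 5.41/(2√I) = 0.0227712 at this income.
η = (dQ/dI)·(I/Q) = 0.0227712 × (14111.1/525.655) = 0.61.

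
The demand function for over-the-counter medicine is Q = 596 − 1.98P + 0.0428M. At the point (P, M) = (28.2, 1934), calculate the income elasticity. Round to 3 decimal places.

At P = 28.2, M = 1934: Q = 622.939.
Holding P constant, ∂Q/∂M = 0.0428.
η_M = (∂Q/∂M)·(M/Q) = 0.0428 × (1934/622.939) = 0.133.

0.133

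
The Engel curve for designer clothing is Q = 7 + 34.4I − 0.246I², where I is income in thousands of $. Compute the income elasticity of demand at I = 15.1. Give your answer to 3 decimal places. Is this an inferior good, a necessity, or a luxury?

0.866 (necessity)

At I = 15.1: Q = 470.3495.
dQ/dI = 34.4 − 0.492I = 26.97080.
η = (dQ/dI)·(I/Q) = 26.97080 × (15.1/470.3495) = 0.866.
0 < η < 1 ⇒ necessity.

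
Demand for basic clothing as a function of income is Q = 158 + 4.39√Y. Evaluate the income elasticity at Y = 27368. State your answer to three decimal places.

0.411

At Y = 27368: Q = 884.250.
dQ/dY = 4.39/(2√Y) = 0.0132682 at this income.
η = (dQ/dY)·(Y/Q) = 0.0132682 × (27368/884.250) = 0.411.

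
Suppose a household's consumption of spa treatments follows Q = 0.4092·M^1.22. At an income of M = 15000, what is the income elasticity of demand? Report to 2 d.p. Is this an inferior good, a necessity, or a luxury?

For Q = A·M^β the income elasticity is constant and equal to β.
Here β = 1.22, so η = 1.22.
Since η > 1, the good is a luxury.

1.22 (luxury)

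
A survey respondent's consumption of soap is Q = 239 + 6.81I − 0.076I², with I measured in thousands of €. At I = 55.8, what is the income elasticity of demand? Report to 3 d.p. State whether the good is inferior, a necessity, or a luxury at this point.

-0.244 (inferior good)

At I = 55.8: Q = 382.3614.
dQ/dI = 6.81 − 0.152I = -1.67160.
η = (dQ/dI)·(I/Q) = -1.67160 × (55.8/382.3614) = -0.244.
η < 0 ⇒ inferior good.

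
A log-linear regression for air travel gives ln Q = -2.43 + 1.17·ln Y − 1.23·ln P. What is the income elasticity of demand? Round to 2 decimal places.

In a log-linear demand, the coefficient on ln Y is the income elasticity.
So η = 1.17.

1.17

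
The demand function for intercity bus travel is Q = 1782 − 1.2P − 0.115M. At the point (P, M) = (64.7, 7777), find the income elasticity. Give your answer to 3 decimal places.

At P = 64.7, M = 7777: Q = 810.005.
Holding P constant, ∂Q/∂M = −0.115.
η_M = (∂Q/∂M)·(M/Q) = -0.115 × (7777/810.005) = -1.104.

-1.104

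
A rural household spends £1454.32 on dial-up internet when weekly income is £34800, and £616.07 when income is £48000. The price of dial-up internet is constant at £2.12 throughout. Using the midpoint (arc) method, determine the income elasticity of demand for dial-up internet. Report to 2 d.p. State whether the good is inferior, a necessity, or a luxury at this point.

With a constant price, Q₁ = 1454.32/2.12 = 686.000 and Q₂ = 616.07/2.12 = 290.599 (equivalently, work directly with expenditure since P cancels).
Midpoint %ΔQ = (616.07 − 1454.32)/1035.20 = -0.80975; midpoint %ΔI = (48000 − 34800)/41400 = 0.31884.
η = -0.80975 / 0.31884 = -2.54.
η < 0 ⇒ inferior good.

-2.54 (inferior good)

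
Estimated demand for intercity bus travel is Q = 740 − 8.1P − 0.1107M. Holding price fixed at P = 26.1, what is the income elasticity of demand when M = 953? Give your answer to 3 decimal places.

At P = 26.1, M = 953: Q = 423.093.
Holding P constant, ∂Q/∂M = −0.1107.
η_M = (∂Q/∂M)·(M/Q) = -0.1107 × (953/423.093) = -0.249.

-0.249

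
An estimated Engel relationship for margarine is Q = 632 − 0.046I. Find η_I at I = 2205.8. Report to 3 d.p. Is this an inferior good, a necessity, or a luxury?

-0.191 (inferior good)

At I = 2205.8: Q = 530.533.
dQ/dI = −0.046.
η = (dQ/dI)·(I/Q) = -0.046 × (2205.8/530.533) = -0.191.
Since η < 0, the good is an inferior good.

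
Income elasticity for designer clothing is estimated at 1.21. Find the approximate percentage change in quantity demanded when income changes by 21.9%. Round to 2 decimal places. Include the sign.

26.50%

%ΔQ ≈ η × %ΔI = 1.21 × 21.9% = 26.50%.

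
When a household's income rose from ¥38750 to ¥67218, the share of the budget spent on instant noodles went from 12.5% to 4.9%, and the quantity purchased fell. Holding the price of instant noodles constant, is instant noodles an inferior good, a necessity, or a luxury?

inferior good

Quantity demanded falls as income rises, so η < 0.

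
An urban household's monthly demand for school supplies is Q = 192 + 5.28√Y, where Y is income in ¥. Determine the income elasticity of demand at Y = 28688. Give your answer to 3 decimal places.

0.412

At Y = 28688: Q = 1086.302.
dQ/dY = 5.28/(2√Y) = 0.0155867 at this income.
η = (dQ/dY)·(Y/Q) = 0.0155867 × (28688/1086.302) = 0.412.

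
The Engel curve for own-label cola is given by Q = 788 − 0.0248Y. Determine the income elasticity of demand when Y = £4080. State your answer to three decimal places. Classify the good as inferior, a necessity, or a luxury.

-0.147 (inferior good)

At Y = 4080: Q = 686.816.
dQ/dY = −0.0248.
η = (dQ/dY)·(Y/Q) = -0.0248 × (4080/686.816) = -0.147.
Since η < 0, the good is an inferior good.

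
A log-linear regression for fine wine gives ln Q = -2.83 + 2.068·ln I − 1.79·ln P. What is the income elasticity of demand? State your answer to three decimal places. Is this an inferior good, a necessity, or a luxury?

2.068 (luxury)

In a log-linear demand, the coefficient on ln I is the income elasticity.
So η = 2.068.
η > 1 ⇒ luxury.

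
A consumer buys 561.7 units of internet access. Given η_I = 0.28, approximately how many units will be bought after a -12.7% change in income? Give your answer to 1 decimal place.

%ΔQ ≈ η × %ΔI = 0.28 × (-12.7%) = -3.556%.
New Q ≈ 561.7 × (1 − 0.03556) = 541.7.

541.7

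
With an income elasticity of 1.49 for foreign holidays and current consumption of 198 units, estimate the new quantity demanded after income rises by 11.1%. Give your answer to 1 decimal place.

%ΔQ ≈ η × %ΔI = 1.49 × 11.1% = 16.539%.
New Q ≈ 198 × (1 + 0.16539) = 230.7.

230.7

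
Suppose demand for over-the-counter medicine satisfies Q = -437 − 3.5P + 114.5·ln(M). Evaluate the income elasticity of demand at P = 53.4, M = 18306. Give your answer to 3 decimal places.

0.229

At P = 53.4, M = 18306: Q = 499.916.
Holding P constant, ∂Q/∂M = 114.5/M = 0.00625478.
η_M = (∂Q/∂M)·(M/Q) = 0.00625478 × (18306/499.916) = 0.229.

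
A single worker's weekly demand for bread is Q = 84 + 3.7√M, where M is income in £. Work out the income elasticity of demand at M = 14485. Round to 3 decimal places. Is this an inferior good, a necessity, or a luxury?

At M = 14485: Q = 529.308.
dQ/dM = 3.7/(2√M) = 0.0153714 at this income.
η = (dQ/dM)·(M/Q) = 0.0153714 × (14485/529.308) = 0.421.
Since 0 < η < 1, the good is a necessity.

0.421 (necessity)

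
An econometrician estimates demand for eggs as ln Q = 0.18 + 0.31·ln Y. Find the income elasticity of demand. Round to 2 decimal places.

In a log-linear demand, the coefficient on ln Y is the income elasticity.
So η = 0.31.

0.31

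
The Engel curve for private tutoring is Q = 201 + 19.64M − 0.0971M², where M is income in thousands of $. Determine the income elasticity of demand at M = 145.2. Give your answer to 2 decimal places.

-1.24

At M = 145.2: Q = 1005.5648.
dQ/dM = 19.64 − 0.1942M = -8.55784.
η = (dQ/dM)·(M/Q) = -8.55784 × (145.2/1005.5648) = -1.24.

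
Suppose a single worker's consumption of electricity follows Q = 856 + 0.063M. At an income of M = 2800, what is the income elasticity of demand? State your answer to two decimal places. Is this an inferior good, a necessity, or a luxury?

At M = 2800: Q = 1032.400.
dQ/dM = 0.063.
η = (dQ/dM)·(M/Q) = 0.063 × (2800/1032.400) = 0.17.
Since 0 < η < 1, the good is a necessity.

0.17 (necessity)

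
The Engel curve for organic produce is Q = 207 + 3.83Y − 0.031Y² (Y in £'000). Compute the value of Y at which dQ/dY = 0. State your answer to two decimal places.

dQ/dY = 3.83 − 0.062Y.
The good is inferior where dQ/dY < 0. Setting dQ/dY = 0 gives Y = 3.83 / 0.062 = 61.77.

61.77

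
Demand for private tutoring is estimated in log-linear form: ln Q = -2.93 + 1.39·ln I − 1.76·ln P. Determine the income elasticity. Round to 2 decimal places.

1.39

In a log-linear demand, the coefficient on ln I is the income elasticity.
So η = 1.39.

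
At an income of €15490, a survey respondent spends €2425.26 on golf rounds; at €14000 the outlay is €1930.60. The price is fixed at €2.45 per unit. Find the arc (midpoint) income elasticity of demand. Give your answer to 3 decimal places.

2.248

With a constant price, Q₁ = 2425.26/2.45 = 989.902 and Q₂ = 1930.60/2.45 = 788.000 (equivalently, work directly with expenditure since P cancels).
Midpoint %ΔQ = (1930.60 − 2425.26)/2177.93 = -0.22712; midpoint %ΔI = (14000 − 15490)/14745 = -0.10105.
η = -0.22712 / -0.10105 = 2.248.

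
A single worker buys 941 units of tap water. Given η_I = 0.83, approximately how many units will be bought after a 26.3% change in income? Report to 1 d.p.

%ΔQ ≈ η × %ΔI = 0.83 × 26.3% = 21.829%.
New Q ≈ 941 × (1 + 0.21829) = 1146.4.

1146.4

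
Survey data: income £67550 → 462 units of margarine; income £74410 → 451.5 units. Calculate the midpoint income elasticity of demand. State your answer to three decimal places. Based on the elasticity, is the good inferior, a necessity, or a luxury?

-0.238 (inferior good)

ΔQ = 451.5 − 462 = -10.5; midpoint Q̄ = (462 + 451.5)/2 = 456.75.
ΔI = 74410 − 67550 = 6860; midpoint Ī = (67550 + 74410)/2 = 70980.
η = (ΔQ/Q̄) ÷ (ΔI/Ī) = (-10.5/456.75) ÷ (6860/70980) = -0.238.
η < 0 ⇒ inferior good.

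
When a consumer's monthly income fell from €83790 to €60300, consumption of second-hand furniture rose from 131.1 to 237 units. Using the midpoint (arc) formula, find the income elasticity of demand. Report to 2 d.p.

ΔQ = 237 − 131.1 = 105.9; midpoint Q̄ = (131.1 + 237)/2 = 184.05.
ΔI = 60300 − 83790 = -23490; midpoint Ī = (83790 + 60300)/2 = 72045.
η = (ΔQ/Q̄) ÷ (ΔI/Ī) = (105.9/184.05) ÷ (-23490/72045) = -1.76.

-1.76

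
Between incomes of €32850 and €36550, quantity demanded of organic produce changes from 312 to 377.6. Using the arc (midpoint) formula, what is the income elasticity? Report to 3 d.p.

1.784

ΔQ = 377.6 − 312 = 65.6; midpoint Q̄ = (312 + 377.6)/2 = 344.8.
ΔI = 36550 − 32850 = 3700; midpoint Ī = (32850 + 36550)/2 = 34700.
η = (ΔQ/Q̄) ÷ (ΔI/Ī) = (65.6/344.8) ÷ (3700/34700) = 1.784.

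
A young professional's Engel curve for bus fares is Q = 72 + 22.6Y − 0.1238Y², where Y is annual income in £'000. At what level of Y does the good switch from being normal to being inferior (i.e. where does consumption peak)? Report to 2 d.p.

91.28

dQ/dY = 22.6 − 0.2476Y.
The good is inferior where dQ/dY < 0. Setting dQ/dY = 0 gives Y = 22.6 / 0.2476 = 91.28.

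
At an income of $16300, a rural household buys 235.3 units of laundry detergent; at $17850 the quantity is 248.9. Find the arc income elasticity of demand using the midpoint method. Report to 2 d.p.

0.62

ΔQ = 248.9 − 235.3 = 13.6; midpoint Q̄ = (235.3 + 248.9)/2 = 242.1.
ΔI = 17850 − 16300 = 1550; midpoint Ī = (16300 + 17850)/2 = 17075.
η = (ΔQ/Q̄) ÷ (ΔI/Ī) = (13.6/242.1) ÷ (1550/17075) = 0.62.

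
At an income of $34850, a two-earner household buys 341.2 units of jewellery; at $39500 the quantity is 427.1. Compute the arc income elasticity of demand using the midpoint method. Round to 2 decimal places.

ΔQ = 427.1 − 341.2 = 85.9; midpoint Q̄ = (341.2 + 427.1)/2 = 384.15.
ΔI = 39500 − 34850 = 4650; midpoint Ī = (34850 + 39500)/2 = 37175.
η = (ΔQ/Q̄) ÷ (ΔI/Ī) = (85.9/384.15) ÷ (4650/37175) = 1.79.

1.79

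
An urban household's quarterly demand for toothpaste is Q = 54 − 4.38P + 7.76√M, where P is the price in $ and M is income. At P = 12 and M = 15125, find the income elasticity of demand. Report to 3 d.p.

At P = 12, M = 15125: Q = 955.794.
Holding P constant, ∂Q/∂M = 7.76/(2√M) = 0.0315489.
η_M = (∂Q/∂M)·(M/Q) = 0.0315489 × (15125/955.794) = 0.499.

0.499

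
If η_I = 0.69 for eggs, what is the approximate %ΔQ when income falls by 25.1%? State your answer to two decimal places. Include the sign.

-17.32%

%ΔQ ≈ η × %ΔI = 0.69 × (-25.1%) = -17.32%.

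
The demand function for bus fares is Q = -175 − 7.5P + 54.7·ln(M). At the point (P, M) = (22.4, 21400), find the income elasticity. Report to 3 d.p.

0.270

At P = 22.4, M = 21400: Q = 202.422.
Holding P constant, ∂Q/∂M = 54.7/M = 0.00255607.
η_M = (∂Q/∂M)·(M/Q) = 0.00255607 × (21400/202.422) = 0.270.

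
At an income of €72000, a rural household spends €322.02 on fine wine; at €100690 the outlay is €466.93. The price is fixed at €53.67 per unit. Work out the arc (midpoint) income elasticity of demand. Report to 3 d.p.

With a constant price, Q₁ = 322.02/53.67 = 6.000 and Q₂ = 466.93/53.67 = 8.700 (equivalently, work directly with expenditure since P cancels).
Midpoint %ΔQ = (466.93 − 322.02)/394.48 = 0.36735; midpoint %ΔI = (100690 − 72000)/86345 = 0.33227.
η = 0.36735 / 0.33227 = 1.106.

1.106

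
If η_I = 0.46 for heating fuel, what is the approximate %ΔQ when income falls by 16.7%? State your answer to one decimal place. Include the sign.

-7.7%

%ΔQ ≈ η × %ΔI = 0.46 × (-16.7%) = -7.7%.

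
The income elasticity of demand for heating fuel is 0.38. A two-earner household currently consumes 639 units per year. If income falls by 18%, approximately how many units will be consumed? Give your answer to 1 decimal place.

%ΔQ ≈ η × %ΔI = 0.38 × (-18%) = -6.84%.
New Q ≈ 639 × (1 − 0.0684) = 595.3.

595.3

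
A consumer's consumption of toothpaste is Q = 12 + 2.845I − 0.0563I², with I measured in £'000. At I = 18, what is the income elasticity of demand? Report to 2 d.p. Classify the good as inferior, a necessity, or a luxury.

At I = 18: Q = 44.9688.
dQ/dI = 2.845 − 0.1126I = 0.81820.
η = (dQ/dI)·(I/Q) = 0.81820 × (18/44.9688) = 0.33.
0 < η < 1 ⇒ necessity.

0.33 (necessity)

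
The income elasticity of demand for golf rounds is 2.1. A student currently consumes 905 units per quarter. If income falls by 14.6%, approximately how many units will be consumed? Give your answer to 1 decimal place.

627.5

%ΔQ ≈ η × %ΔI = 2.1 × (-14.6%) = -30.66%.
New Q ≈ 905 × (1 − 0.3066) = 627.5.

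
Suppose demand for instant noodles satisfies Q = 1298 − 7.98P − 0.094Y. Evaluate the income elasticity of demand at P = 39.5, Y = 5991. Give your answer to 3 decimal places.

-1.342

At P = 39.5, Y = 5991: Q = 419.636.
Holding P constant, ∂Q/∂Y = −0.094.
η_Y = (∂Q/∂Y)·(Y/Q) = -0.094 × (5991/419.636) = -1.342.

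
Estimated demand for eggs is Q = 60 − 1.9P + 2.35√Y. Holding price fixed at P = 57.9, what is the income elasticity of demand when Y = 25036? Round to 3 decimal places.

0.578

At P = 57.9, Y = 25036: Q = 321.825.
Holding P constant, ∂Q/∂Y = 2.35/(2√Y) = 0.00742601.
η_Y = (∂Q/∂Y)·(Y/Q) = 0.00742601 × (25036/321.825) = 0.578.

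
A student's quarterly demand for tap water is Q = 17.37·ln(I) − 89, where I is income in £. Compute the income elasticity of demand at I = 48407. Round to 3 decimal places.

0.177

At I = 48407: Q = 98.377.
dQ/dI = 17.37/I = 0.000358832 at this income.
η = (dQ/dI)·(I/Q) = 0.000358832 × (48407/98.377) = 0.177.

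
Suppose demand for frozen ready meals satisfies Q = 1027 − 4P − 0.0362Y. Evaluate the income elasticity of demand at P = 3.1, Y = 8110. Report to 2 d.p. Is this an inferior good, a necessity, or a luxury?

At P = 3.1, Y = 8110: Q = 721.018.
Holding P constant, ∂Q/∂Y = −0.0362.
η_Y = (∂Q/∂Y)·(Y/Q) = -0.0362 × (8110/721.018) = -0.41.
Since η < 0, this is an inferior good.

-0.41 (inferior good)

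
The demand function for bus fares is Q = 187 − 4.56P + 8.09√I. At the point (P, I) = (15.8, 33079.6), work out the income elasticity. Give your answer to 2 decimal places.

0.46

At P = 15.8, I = 33079.6: Q = 1586.345.
Holding P constant, ∂Q/∂I = 8.09/(2√I) = 0.0222402.
η_I = (∂Q/∂I)·(I/Q) = 0.0222402 × (33079.6/1586.345) = 0.46.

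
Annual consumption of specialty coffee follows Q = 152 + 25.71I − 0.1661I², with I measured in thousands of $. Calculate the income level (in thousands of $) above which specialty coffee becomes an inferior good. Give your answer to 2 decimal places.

dQ/dI = 25.71 − 0.3322I.
The good is inferior where dQ/dI < 0. Setting dQ/dI = 0 gives I = 25.71 / 0.3322 = 77.39.

77.39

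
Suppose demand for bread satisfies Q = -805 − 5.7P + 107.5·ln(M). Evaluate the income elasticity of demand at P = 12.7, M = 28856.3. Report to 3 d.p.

At P = 12.7, M = 28856.3: Q = 226.644.
Holding P constant, ∂Q/∂M = 107.5/M = 0.00372536.
η_M = (∂Q/∂M)·(M/Q) = 0.00372536 × (28856.3/226.644) = 0.474.

0.474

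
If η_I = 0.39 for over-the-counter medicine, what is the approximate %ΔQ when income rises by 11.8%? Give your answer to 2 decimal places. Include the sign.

4.60%

%ΔQ ≈ η × %ΔI = 0.39 × 11.8% = 4.60%.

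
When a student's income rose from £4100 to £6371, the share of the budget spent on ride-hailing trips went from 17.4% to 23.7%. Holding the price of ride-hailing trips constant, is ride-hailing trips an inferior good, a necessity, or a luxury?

The budget share rises as income rises, so η > 1.

luxury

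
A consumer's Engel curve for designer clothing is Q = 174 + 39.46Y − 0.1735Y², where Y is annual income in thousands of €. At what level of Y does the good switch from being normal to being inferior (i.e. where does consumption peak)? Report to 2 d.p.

113.72

dQ/dY = 39.46 − 0.347Y.
The good is inferior where dQ/dY < 0. Setting dQ/dY = 0 gives Y = 39.46 / 0.347 = 113.72.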